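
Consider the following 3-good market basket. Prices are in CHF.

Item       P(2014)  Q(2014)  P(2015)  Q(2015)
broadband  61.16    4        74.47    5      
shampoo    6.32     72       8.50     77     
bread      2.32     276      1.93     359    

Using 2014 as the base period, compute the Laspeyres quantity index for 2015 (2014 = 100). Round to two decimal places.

121.29

Laspeyres quantity index uses base-period prices as weights.
ΣP(2014)·Q(2015) = 61.16×5 + 6.32×77 + 2.32×359 = 305.8 + 486.64 + 832.88 = 1625.32
ΣP(2014)·Q(2014) = 61.16×4 + 6.32×72 + 2.32×276 = 244.64 + 455.04 + 640.32 = 1340
Index = 1625.32 / 1340 × 100 = 121.2925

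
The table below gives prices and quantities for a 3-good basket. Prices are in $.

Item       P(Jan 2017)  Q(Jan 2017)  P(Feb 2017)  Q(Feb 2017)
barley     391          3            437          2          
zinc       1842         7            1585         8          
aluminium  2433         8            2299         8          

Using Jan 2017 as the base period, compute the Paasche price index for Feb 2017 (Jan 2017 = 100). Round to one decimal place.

Paasche price index uses current-period quantities as weights.
ΣP(Feb 2017)·Q(Feb 2017) = 437×2 + 1585×8 + 2299×8 = 874 + 12680 + 18392 = 31946
ΣP(Jan 2017)·Q(Feb 2017) = 391×2 + 1842×8 + 2433×8 = 782 + 14736 + 19464 = 34982
Index = 31946 / 34982 × 100 = 91.3213

91.3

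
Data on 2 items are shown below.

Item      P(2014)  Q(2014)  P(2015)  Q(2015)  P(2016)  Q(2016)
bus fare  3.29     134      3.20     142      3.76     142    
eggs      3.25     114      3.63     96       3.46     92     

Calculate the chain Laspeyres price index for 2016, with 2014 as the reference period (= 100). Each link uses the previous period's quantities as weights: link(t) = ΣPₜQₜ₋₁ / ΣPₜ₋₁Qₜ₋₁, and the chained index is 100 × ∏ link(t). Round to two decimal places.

112.03

Link 2014→2015:
ΣP(2015)Q(2014) = 3.20×134 + 3.63×114 = 428.8 + 413.82 = 842.62
ΣP(2014)Q(2014) = 3.29×134 + 3.25×114 = 440.86 + 370.5 = 811.36
link = 842.62/811.36 = 1.038528
Link 2015→2016:
ΣP(2016)Q(2015) = 3.76×142 + 3.46×96 = 533.92 + 332.16 = 866.08
ΣP(2015)Q(2015) = 3.20×142 + 3.63×96 = 454.4 + 348.48 = 802.88
link = 866.08/802.88 = 1.078717
Chained index = 100 × 1.038528 × 1.078717 = 112.0277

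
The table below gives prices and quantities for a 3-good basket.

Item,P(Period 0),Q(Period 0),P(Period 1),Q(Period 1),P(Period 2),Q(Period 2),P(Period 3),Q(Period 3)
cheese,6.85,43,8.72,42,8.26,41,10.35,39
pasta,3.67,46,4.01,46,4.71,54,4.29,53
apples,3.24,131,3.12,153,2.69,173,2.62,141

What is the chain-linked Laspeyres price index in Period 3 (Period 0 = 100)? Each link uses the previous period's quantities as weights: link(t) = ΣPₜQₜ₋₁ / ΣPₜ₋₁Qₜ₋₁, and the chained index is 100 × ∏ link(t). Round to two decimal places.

Link Period 0→Period 1:
ΣP(Period 1)Q(Period 0) = 8.72×43 + 4.01×46 + 3.12×131 = 374.96 + 184.46 + 408.72 = 968.14
ΣP(Period 0)Q(Period 0) = 6.85×43 + 3.67×46 + 3.24×131 = 294.55 + 168.82 + 424.44 = 887.81
link = 968.14/887.81 = 1.090481
Link Period 1→Period 2:
ΣP(Period 2)Q(Period 1) = 8.26×42 + 4.71×46 + 2.69×153 = 346.92 + 216.66 + 411.57 = 975.15
ΣP(Period 1)Q(Period 1) = 8.72×42 + 4.01×46 + 3.12×153 = 366.24 + 184.46 + 477.36 = 1028.06
link = 975.15/1028.06 = 0.948534
Link Period 2→Period 3:
ΣP(Period 3)Q(Period 2) = 10.35×41 + 4.29×54 + 2.62×173 = 424.35 + 231.66 + 453.26 = 1109.27
ΣP(Period 2)Q(Period 2) = 8.26×41 + 4.71×54 + 2.69×173 = 338.66 + 254.34 + 465.37 = 1058.37
link = 1109.27/1058.37 = 1.048093
Chained index = 100 × 1.090481 × 0.948534 × 1.048093 = 108.4104

108.41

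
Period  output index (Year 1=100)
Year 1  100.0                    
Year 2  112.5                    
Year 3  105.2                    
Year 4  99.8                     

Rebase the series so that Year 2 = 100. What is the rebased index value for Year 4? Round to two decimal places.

Rebased(Year 4) = 99.8 / 112.5 × 100 = 88.7111

88.71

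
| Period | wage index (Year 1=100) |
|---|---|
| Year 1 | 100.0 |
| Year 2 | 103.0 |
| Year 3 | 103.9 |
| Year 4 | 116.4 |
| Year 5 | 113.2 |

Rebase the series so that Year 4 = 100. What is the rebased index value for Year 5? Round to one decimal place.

Rebased(Year 5) = 113.2 / 116.4 × 100 = 97.2509

97.3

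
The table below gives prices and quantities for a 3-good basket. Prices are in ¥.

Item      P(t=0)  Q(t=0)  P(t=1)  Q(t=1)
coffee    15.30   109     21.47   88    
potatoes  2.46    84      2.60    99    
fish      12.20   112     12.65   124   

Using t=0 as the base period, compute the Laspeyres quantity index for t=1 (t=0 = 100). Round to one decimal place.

95.7

Laspeyres quantity index uses base-period prices as weights.
ΣP(t=0)·Q(t=1) = 15.30×88 + 2.46×99 + 12.20×124 = 1346.4 + 243.54 + 1512.8 = 3102.74
ΣP(t=0)·Q(t=0) = 15.30×109 + 2.46×84 + 12.20×112 = 1667.7 + 206.64 + 1366.4 = 3240.74
Index = 3102.74 / 3240.74 × 100 = 95.7417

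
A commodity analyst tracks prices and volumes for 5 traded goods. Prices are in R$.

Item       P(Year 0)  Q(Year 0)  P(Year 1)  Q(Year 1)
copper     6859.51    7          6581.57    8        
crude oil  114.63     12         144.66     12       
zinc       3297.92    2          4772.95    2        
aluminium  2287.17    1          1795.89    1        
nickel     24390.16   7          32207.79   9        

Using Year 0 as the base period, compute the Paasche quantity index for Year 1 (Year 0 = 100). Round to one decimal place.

124.9

Paasche quantity index uses current-period prices as weights.
ΣP(Year 1)·Q(Year 1) = 6581.57×8 + 144.66×12 + 4772.95×2 + 1795.89×1 + 32207.79×9 = 52652.56 + 1735.92 + 9545.9 + 1795.89 + 289870.11 = 355600.38
ΣP(Year 1)·Q(Year 0) = 6581.57×7 + 144.66×12 + 4772.95×2 + 1795.89×1 + 32207.79×7 = 46070.99 + 1735.92 + 9545.9 + 1795.89 + 225454.53 = 284603.23
Index = 355600.38 / 284603.23 × 100 = 124.9460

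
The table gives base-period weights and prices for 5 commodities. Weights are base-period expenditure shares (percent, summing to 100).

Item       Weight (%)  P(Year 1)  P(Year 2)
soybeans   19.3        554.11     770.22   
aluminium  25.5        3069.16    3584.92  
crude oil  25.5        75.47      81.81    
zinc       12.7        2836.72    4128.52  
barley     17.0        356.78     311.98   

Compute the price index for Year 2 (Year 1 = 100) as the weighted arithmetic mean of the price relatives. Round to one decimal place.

117.6

soybeans: 19.3 × (770.22/554.11) = 19.3 × 1.390013 = 26.8272
aluminium: 25.5 × (3584.92/3069.16) = 25.5 × 1.168046 = 29.7852
crude oil: 25.5 × (81.81/75.47) = 25.5 × 1.084007 = 27.6422
zinc: 12.7 × (4128.52/2836.72) = 12.7 × 1.455385 = 18.4834
barley: 17.0 × (311.98/356.78) = 17.0 × 0.874432 = 14.8654
Index = Σ wᵢ·(p₁ᵢ/p₀ᵢ) = 26.8272 + 29.7852 + 27.6422 + 18.4834 + 14.8654 = 117.6033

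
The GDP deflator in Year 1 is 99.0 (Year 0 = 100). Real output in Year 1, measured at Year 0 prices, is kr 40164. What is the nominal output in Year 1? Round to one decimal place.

Nominal = Real × (Index/100) = 40164 × (99.0/100)
        = 40164 × 0.990 = 39762.3600

39762.4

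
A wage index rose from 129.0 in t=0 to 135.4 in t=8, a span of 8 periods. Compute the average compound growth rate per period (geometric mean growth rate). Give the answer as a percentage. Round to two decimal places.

Growth factor = (135.4/129.0)^(1/8) = (1.049612)^(1/8) = 1.006071
Growth rate = 1.006071 − 1 = 0.006071 = 0.6071%

0.61%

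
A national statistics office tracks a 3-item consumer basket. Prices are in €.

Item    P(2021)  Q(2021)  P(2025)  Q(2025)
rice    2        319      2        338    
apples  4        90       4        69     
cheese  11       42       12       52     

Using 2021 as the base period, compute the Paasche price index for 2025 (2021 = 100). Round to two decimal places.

103.41

Paasche price index uses current-period quantities as weights.
ΣP(2025)·Q(2025) = 2×338 + 4×69 + 12×52 = 676 + 276 + 624 = 1576
ΣP(2021)·Q(2025) = 2×338 + 4×69 + 11×52 = 676 + 276 + 572 = 1524
Index = 1576 / 1524 × 100 = 103.4121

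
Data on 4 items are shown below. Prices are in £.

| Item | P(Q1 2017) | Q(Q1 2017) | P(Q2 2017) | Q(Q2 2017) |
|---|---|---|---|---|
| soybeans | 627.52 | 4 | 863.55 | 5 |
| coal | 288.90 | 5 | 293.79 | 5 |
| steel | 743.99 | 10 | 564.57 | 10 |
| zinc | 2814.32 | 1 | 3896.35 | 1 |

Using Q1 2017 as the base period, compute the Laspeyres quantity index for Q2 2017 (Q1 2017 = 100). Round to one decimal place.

Laspeyres quantity index uses base-period prices as weights.
ΣP(Q1 2017)·Q(Q2 2017) = 627.52×5 + 288.90×5 + 743.99×10 + 2814.32×1 = 3137.6 + 1444.5 + 7439.9 + 2814.32 = 14836.32
ΣP(Q1 2017)·Q(Q1 2017) = 627.52×4 + 288.90×5 + 743.99×10 + 2814.32×1 = 2510.08 + 1444.5 + 7439.9 + 2814.32 = 14208.8
Index = 14836.32 / 14208.8 × 100 = 104.4164

104.4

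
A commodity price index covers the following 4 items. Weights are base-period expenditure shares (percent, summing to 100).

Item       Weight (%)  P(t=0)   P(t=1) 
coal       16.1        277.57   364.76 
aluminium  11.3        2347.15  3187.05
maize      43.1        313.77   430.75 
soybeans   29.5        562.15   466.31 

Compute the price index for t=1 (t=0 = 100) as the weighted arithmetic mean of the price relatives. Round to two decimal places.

coal: 16.1 × (364.76/277.57) = 16.1 × 1.314119 = 21.1573
aluminium: 11.3 × (3187.05/2347.15) = 11.3 × 1.357838 = 15.3436
maize: 43.1 × (430.75/313.77) = 43.1 × 1.372821 = 59.1686
soybeans: 29.5 × (466.31/562.15) = 29.5 × 0.829512 = 24.4706
Index = Σ wᵢ·(p₁ᵢ/p₀ᵢ) = 21.1573 + 15.3436 + 59.1686 + 24.4706 = 120.1401

120.14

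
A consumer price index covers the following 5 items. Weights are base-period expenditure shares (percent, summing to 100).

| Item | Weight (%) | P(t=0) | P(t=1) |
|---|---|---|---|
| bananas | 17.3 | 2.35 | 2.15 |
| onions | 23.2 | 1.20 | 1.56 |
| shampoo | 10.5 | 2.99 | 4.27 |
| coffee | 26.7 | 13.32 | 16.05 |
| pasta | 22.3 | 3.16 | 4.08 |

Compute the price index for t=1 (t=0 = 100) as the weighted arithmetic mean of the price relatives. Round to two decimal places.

bananas: 17.3 × (2.15/2.35) = 17.3 × 0.914894 = 15.8277
onions: 23.2 × (1.56/1.20) = 23.2 × 1.300000 = 30.1600
shampoo: 10.5 × (4.27/2.99) = 10.5 × 1.428094 = 14.9950
coffee: 26.7 × (16.05/13.32) = 26.7 × 1.204955 = 32.1723
pasta: 22.3 × (4.08/3.16) = 22.3 × 1.291139 = 28.7924
Index = Σ wᵢ·(p₁ᵢ/p₀ᵢ) = 15.8277 + 30.1600 + 14.9950 + 32.1723 + 28.7924 = 121.9473

121.95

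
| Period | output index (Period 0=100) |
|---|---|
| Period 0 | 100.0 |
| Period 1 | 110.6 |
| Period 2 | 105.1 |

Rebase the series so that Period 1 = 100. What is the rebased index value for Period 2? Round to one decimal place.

Rebased(Period 2) = 105.1 / 110.6 × 100 = 95.0271

95.0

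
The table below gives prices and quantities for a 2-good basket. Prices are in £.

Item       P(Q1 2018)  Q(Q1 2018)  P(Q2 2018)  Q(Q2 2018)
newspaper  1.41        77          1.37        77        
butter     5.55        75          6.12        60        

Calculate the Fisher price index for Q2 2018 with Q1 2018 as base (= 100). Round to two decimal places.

Laspeyres component (base-period weights):
ΣP(Q2 2018)Q(Q1 2018) = 1.37×77 + 6.12×75 = 105.49 + 459 = 564.49
ΣP(Q1 2018)Q(Q1 2018) = 1.41×77 + 5.55×75 = 108.57 + 416.25 = 524.82
L = 564.49 / 524.82 × 100 = 107.5588
Paasche component (current-period weights):
ΣP(Q2 2018)Q(Q2 2018) = 1.37×77 + 6.12×60 = 105.49 + 367.2 = 472.69
ΣP(Q1 2018)Q(Q2 2018) = 1.41×77 + 5.55×60 = 108.57 + 333 = 441.57
P = 472.69 / 441.57 × 100 = 107.0476
Fisher = √(L × P) = √(107.5588 × 107.0476) = 107.3029

107.30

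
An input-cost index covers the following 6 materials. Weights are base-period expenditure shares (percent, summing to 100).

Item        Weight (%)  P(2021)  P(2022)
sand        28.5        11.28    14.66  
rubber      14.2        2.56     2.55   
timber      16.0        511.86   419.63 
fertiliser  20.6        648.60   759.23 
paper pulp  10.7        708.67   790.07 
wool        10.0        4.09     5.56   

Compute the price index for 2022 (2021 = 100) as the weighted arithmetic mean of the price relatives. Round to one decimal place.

sand: 28.5 × (14.66/11.28) = 28.5 × 1.299645 = 37.0399
rubber: 14.2 × (2.55/2.56) = 14.2 × 0.996094 = 14.1445
timber: 16.0 × (419.63/511.86) = 16.0 × 0.819814 = 13.1170
fertiliser: 20.6 × (759.23/648.60) = 20.6 × 1.170567 = 24.1137
paper pulp: 10.7 × (790.07/708.67) = 10.7 × 1.114863 = 11.9290
wool: 10.0 × (5.56/4.09) = 10.0 × 1.359413 = 13.5941
Index = Σ wᵢ·(p₁ᵢ/p₀ᵢ) = 37.0399 + 14.1445 + 13.1170 + 24.1137 + 11.9290 + 13.5941 = 113.9383

113.9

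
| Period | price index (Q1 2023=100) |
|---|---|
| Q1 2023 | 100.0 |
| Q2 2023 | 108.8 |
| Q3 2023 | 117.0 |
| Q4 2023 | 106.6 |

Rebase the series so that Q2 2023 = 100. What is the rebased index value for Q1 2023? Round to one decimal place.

91.9

Rebased(Q1 2023) = 100.0 / 108.8 × 100 = 91.9118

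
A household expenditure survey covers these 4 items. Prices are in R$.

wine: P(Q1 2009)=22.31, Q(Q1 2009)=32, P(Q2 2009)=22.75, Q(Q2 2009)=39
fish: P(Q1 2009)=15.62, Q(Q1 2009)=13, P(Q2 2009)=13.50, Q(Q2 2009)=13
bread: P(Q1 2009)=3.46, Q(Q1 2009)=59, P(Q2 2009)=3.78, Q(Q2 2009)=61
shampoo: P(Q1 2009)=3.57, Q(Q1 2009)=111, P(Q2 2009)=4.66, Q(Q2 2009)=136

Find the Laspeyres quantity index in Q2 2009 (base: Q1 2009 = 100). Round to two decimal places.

Laspeyres quantity index uses base-period prices as weights.
ΣP(Q1 2009)·Q(Q2 2009) = 22.31×39 + 15.62×13 + 3.46×61 + 3.57×136 = 870.09 + 203.06 + 211.06 + 485.52 = 1769.73
ΣP(Q1 2009)·Q(Q1 2009) = 22.31×32 + 15.62×13 + 3.46×59 + 3.57×111 = 713.92 + 203.06 + 204.14 + 396.27 = 1517.39
Index = 1769.73 / 1517.39 × 100 = 116.6299

116.63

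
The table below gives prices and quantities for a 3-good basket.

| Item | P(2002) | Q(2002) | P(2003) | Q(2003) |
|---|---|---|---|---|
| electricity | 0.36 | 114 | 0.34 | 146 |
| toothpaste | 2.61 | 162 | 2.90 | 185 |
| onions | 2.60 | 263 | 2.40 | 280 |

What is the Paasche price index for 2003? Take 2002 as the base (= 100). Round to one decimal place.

99.6

Paasche price index uses current-period quantities as weights.
ΣP(2003)·Q(2003) = 0.34×146 + 2.90×185 + 2.40×280 = 49.64 + 536.5 + 672 = 1258.14
ΣP(2002)·Q(2003) = 0.36×146 + 2.61×185 + 2.60×280 = 52.56 + 482.85 + 728 = 1263.41
Index = 1258.14 / 1263.41 × 100 = 99.5829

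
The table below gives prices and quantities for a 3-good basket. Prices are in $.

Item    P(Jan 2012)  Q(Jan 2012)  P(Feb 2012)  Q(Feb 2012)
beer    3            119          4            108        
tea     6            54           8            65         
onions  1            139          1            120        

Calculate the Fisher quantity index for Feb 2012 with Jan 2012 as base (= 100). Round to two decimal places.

102.05

Laspeyres component (base-period weights):
ΣP(Jan 2012)Q(Feb 2012) = 3×108 + 6×65 + 1×120 = 324 + 390 + 120 = 834
ΣP(Jan 2012)Q(Jan 2012) = 3×119 + 6×54 + 1×139 = 357 + 324 + 139 = 820
L = 834 / 820 × 100 = 101.7073
Paasche component (current-period weights):
ΣP(Feb 2012)Q(Feb 2012) = 4×108 + 8×65 + 1×120 = 432 + 520 + 120 = 1072
ΣP(Feb 2012)Q(Jan 2012) = 4×119 + 8×54 + 1×139 = 476 + 432 + 139 = 1047
P = 1072 / 1047 × 100 = 102.3878
Fisher = √(L × P) = √(101.7073 × 102.3878) = 102.0470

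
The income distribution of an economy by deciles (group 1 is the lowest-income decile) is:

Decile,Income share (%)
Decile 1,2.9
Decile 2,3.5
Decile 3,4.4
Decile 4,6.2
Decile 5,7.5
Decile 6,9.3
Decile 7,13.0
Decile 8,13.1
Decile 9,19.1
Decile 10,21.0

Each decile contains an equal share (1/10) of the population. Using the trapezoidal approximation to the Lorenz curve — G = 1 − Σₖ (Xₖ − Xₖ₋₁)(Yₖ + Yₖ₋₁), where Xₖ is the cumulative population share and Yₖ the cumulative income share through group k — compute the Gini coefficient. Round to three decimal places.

0.338

Cumulative income shares Yₖ: 0.0290, 0.0640, 0.1080, 0.1700, 0.2450, 0.3380, 0.4680, 0.5990, 0.7900, 1.0000
Σ (Xₖ−Xₖ₋₁)(Yₖ+Yₖ₋₁) = (1/10)(0.0290+0.0000) + (1/10)(0.0640+0.0290) + (1/10)(0.1080+0.0640) + (1/10)(0.1700+0.1080) + (1/10)(0.2450+0.1700) + (1/10)(0.3380+0.2450) + (1/10)(0.4680+0.3380) + (1/10)(0.5990+0.4680) + (1/10)(0.7900+0.5990) + (1/10)(1.0000+0.7900)
  = 0.0029 + 0.0093 + 0.0172 + 0.0278 + 0.0415 + 0.0583 + 0.0806 + 0.1067 + 0.1389 + 0.1790 = 0.6622
G = 1 − 0.6622 = 0.3378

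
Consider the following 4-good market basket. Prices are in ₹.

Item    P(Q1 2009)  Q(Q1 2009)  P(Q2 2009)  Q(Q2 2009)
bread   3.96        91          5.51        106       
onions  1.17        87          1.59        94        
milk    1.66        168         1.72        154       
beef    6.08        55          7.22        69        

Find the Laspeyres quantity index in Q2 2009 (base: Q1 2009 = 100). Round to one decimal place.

112.0

Laspeyres quantity index uses base-period prices as weights.
ΣP(Q1 2009)·Q(Q2 2009) = 3.96×106 + 1.17×94 + 1.66×154 + 6.08×69 = 419.76 + 109.98 + 255.64 + 419.52 = 1204.9
ΣP(Q1 2009)·Q(Q1 2009) = 3.96×91 + 1.17×87 + 1.66×168 + 6.08×55 = 360.36 + 101.79 + 278.88 + 334.4 = 1075.43
Index = 1204.9 / 1075.43 × 100 = 112.0389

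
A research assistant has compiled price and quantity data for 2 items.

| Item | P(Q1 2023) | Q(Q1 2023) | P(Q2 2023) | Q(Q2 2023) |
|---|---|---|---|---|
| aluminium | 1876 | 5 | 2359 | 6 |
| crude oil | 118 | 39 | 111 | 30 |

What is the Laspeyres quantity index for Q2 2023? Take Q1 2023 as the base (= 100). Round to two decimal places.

105.82

Laspeyres quantity index uses base-period prices as weights.
ΣP(Q1 2023)·Q(Q2 2023) = 1876×6 + 118×30 = 11256 + 3540 = 14796
ΣP(Q1 2023)·Q(Q1 2023) = 1876×5 + 118×39 = 9380 + 4602 = 13982
Index = 14796 / 13982 × 100 = 105.8218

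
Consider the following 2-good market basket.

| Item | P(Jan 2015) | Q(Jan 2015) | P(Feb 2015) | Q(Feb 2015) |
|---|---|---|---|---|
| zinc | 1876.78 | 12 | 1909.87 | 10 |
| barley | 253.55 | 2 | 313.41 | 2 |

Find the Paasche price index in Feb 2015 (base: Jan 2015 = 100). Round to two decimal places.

102.34

Paasche price index uses current-period quantities as weights.
ΣP(Feb 2015)·Q(Feb 2015) = 1909.87×10 + 313.41×2 = 19098.7 + 626.82 = 19725.52
ΣP(Jan 2015)·Q(Feb 2015) = 1876.78×10 + 253.55×2 = 18767.8 + 507.1 = 19274.9
Index = 19725.52 / 19274.9 × 100 = 102.3379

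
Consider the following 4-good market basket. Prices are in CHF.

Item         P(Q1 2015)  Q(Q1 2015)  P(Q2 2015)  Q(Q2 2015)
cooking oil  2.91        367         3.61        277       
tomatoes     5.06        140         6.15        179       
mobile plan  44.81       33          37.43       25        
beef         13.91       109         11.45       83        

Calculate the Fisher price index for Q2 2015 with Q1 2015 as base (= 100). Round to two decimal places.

98.93

Laspeyres component (base-period weights):
ΣP(Q2 2015)Q(Q1 2015) = 3.61×367 + 6.15×140 + 37.43×33 + 11.45×109 = 1324.87 + 861 + 1235.19 + 1248.05 = 4669.11
ΣP(Q1 2015)Q(Q1 2015) = 2.91×367 + 5.06×140 + 44.81×33 + 13.91×109 = 1067.97 + 708.4 + 1478.73 + 1516.19 = 4771.29
L = 4669.11 / 4771.29 × 100 = 97.8584
Paasche component (current-period weights):
ΣP(Q2 2015)Q(Q2 2015) = 3.61×277 + 6.15×179 + 37.43×25 + 11.45×83 = 999.97 + 1100.85 + 935.75 + 950.35 = 3986.92
ΣP(Q1 2015)Q(Q2 2015) = 2.91×277 + 5.06×179 + 44.81×25 + 13.91×83 = 806.07 + 905.74 + 1120.25 + 1154.53 = 3986.59
P = 3986.92 / 3986.59 × 100 = 100.0083
Fisher = √(L × P) = √(97.8584 × 100.0083) = 98.9275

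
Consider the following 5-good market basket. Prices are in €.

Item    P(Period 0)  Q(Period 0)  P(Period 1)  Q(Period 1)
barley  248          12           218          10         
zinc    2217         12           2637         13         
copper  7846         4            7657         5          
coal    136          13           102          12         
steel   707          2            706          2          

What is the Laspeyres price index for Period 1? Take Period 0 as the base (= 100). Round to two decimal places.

Laspeyres price index uses base-period quantities as weights.
ΣP(Period 1)·Q(Period 0) = 218×12 + 2637×12 + 7657×4 + 102×13 + 706×2 = 2616 + 31644 + 30628 + 1326 + 1412 = 67626
ΣP(Period 0)·Q(Period 0) = 248×12 + 2217×12 + 7846×4 + 136×13 + 707×2 = 2976 + 26604 + 31384 + 1768 + 1414 = 64146
Index = 67626 / 64146 × 100 = 105.4251

105.43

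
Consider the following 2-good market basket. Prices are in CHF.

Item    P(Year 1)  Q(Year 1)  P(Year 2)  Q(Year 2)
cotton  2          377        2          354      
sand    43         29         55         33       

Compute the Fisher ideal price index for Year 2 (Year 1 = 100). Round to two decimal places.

118.00

Laspeyres component (base-period weights):
ΣP(Year 2)Q(Year 1) = 2×377 + 55×29 = 754 + 1595 = 2349
ΣP(Year 1)Q(Year 1) = 2×377 + 43×29 = 754 + 1247 = 2001
L = 2349 / 2001 × 100 = 117.3913
Paasche component (current-period weights):
ΣP(Year 2)Q(Year 2) = 2×354 + 55×33 = 708 + 1815 = 2523
ΣP(Year 1)Q(Year 2) = 2×354 + 43×33 = 708 + 1419 = 2127
P = 2523 / 2127 × 100 = 118.6178
Fisher = √(L × P) = √(117.3913 × 118.6178) = 118.0029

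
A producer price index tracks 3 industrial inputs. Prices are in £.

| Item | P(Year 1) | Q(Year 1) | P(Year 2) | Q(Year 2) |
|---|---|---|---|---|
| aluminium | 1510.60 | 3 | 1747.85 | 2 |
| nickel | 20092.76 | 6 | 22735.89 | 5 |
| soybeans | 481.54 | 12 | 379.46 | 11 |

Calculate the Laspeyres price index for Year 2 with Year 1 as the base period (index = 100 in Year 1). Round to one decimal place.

111.7

Laspeyres price index uses base-period quantities as weights.
ΣP(Year 2)·Q(Year 1) = 1747.85×3 + 22735.89×6 + 379.46×12 = 5243.55 + 136415.34 + 4553.52 = 146212.41
ΣP(Year 1)·Q(Year 1) = 1510.60×3 + 20092.76×6 + 481.54×12 = 4531.8 + 120556.56 + 5778.48 = 130866.84
Index = 146212.41 / 130866.84 × 100 = 111.7261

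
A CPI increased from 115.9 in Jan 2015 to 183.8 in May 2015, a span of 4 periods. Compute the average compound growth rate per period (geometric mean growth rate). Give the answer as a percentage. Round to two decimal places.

12.22%

Growth factor = (183.8/115.9)^(1/4) = (1.585850)^(1/4) = 1.122188
Growth rate = 1.122188 − 1 = 0.122188 = 12.2188%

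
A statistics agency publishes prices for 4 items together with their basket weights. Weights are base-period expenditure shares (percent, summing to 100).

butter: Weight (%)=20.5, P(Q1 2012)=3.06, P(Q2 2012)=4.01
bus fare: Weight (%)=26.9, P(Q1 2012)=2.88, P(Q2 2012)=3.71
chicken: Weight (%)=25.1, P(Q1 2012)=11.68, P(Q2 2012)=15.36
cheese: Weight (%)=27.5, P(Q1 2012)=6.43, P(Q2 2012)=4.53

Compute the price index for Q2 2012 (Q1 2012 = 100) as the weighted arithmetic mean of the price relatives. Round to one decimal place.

butter: 20.5 × (4.01/3.06) = 20.5 × 1.310458 = 26.8644
bus fare: 26.9 × (3.71/2.88) = 26.9 × 1.288194 = 34.6524
chicken: 25.1 × (15.36/11.68) = 25.1 × 1.315068 = 33.0082
cheese: 27.5 × (4.53/6.43) = 27.5 × 0.704510 = 19.3740
Index = Σ wᵢ·(p₁ᵢ/p₀ᵢ) = 26.8644 + 34.6524 + 33.0082 + 19.3740 = 113.8991

113.9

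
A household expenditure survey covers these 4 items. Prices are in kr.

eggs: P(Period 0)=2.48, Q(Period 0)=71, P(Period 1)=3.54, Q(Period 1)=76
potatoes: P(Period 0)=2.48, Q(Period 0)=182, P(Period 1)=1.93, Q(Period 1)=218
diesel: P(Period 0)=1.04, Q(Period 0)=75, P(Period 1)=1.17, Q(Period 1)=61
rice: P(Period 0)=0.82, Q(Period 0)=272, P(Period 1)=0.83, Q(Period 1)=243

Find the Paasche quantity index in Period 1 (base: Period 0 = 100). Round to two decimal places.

105.10

Paasche quantity index uses current-period prices as weights.
ΣP(Period 1)·Q(Period 1) = 3.54×76 + 1.93×218 + 1.17×61 + 0.83×243 = 269.04 + 420.74 + 71.37 + 201.69 = 962.84
ΣP(Period 1)·Q(Period 0) = 3.54×71 + 1.93×182 + 1.17×75 + 0.83×272 = 251.34 + 351.26 + 87.75 + 225.76 = 916.11
Index = 962.84 / 916.11 × 100 = 105.1009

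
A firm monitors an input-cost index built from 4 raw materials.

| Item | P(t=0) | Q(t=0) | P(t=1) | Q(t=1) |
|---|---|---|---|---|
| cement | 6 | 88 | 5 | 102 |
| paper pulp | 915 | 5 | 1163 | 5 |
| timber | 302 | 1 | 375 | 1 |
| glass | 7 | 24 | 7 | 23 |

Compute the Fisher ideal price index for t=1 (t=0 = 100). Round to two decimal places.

Laspeyres component (base-period weights):
ΣP(t=1)Q(t=0) = 5×88 + 1163×5 + 375×1 + 7×24 = 440 + 5815 + 375 + 168 = 6798
ΣP(t=0)Q(t=0) = 6×88 + 915×5 + 302×1 + 7×24 = 528 + 4575 + 302 + 168 = 5573
L = 6798 / 5573 × 100 = 121.9810
Paasche component (current-period weights):
ΣP(t=1)Q(t=1) = 5×102 + 1163×5 + 375×1 + 7×23 = 510 + 5815 + 375 + 161 = 6861
ΣP(t=0)Q(t=1) = 6×102 + 915×5 + 302×1 + 7×23 = 612 + 4575 + 302 + 161 = 5650
P = 6861 / 5650 × 100 = 121.4336
Fisher = √(L × P) = √(121.9810 × 121.4336) = 121.7070

121.71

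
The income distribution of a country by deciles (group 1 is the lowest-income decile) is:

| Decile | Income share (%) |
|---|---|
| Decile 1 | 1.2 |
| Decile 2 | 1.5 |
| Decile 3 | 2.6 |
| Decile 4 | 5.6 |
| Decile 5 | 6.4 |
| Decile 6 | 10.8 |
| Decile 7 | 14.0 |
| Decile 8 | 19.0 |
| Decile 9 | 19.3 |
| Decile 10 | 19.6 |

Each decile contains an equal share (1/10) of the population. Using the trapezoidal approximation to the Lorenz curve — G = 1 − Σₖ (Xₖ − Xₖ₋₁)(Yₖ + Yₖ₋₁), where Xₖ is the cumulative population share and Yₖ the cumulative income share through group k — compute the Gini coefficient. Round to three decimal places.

Cumulative income shares Yₖ: 0.0120, 0.0270, 0.0530, 0.1090, 0.1730, 0.2810, 0.4210, 0.6110, 0.8040, 1.0000
Σ (Xₖ−Xₖ₋₁)(Yₖ+Yₖ₋₁) = (1/10)(0.0120+0.0000) + (1/10)(0.0270+0.0120) + (1/10)(0.0530+0.0270) + (1/10)(0.1090+0.0530) + (1/10)(0.1730+0.1090) + (1/10)(0.2810+0.1730) + (1/10)(0.4210+0.2810) + (1/10)(0.6110+0.4210) + (1/10)(0.8040+0.6110) + (1/10)(1.0000+0.8040)
  = 0.0012 + 0.0039 + 0.0080 + 0.0162 + 0.0282 + 0.0454 + 0.0702 + 0.1032 + 0.1415 + 0.1804 = 0.5982
G = 1 − 0.5982 = 0.4018

0.402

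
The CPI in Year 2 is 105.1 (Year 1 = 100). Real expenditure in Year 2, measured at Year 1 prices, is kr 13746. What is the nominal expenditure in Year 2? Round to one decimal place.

Nominal = Real × (Index/100) = 13746 × (105.1/100)
        = 13746 × 1.051 = 14447.0460

14447.0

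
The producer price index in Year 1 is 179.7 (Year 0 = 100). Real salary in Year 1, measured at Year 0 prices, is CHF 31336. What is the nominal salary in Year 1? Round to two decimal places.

Nominal = Real × (Index/100) = 31336 × (179.7/100)
        = 31336 × 1.797 = 56310.7920

56310.79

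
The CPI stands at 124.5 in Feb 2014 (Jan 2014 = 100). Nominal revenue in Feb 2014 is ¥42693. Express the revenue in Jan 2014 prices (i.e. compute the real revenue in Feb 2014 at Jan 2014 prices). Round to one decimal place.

Real = Nominal ÷ (Index/100) = 42693 ÷ (124.5/100)
     = 42693 ÷ 1.245 = 34291.5663

34291.6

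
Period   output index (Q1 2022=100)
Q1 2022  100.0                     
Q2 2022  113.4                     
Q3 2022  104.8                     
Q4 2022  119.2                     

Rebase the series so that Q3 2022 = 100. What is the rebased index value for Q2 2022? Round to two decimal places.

108.21

Rebased(Q2 2022) = 113.4 / 104.8 × 100 = 108.2061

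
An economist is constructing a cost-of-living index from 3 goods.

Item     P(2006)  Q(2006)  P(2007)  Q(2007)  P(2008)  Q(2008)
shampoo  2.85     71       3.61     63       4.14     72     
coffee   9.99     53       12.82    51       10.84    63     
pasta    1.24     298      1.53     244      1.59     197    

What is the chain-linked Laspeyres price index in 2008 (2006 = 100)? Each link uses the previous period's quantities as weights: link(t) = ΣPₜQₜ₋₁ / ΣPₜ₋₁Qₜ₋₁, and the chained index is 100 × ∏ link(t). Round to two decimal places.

Link 2006→2007:
ΣP(2007)Q(2006) = 3.61×71 + 12.82×53 + 1.53×298 = 256.31 + 679.46 + 455.94 = 1391.71
ΣP(2006)Q(2006) = 2.85×71 + 9.99×53 + 1.24×298 = 202.35 + 529.47 + 369.52 = 1101.34
link = 1391.71/1101.34 = 1.263652
Link 2007→2008:
ΣP(2008)Q(2007) = 4.14×63 + 10.84×51 + 1.59×244 = 260.82 + 552.84 + 387.96 = 1201.62
ΣP(2007)Q(2007) = 3.61×63 + 12.82×51 + 1.53×244 = 227.43 + 653.82 + 373.32 = 1254.57
link = 1201.62/1254.57 = 0.957794
Chained index = 100 × 1.263652 × 0.957794 = 121.0318

121.03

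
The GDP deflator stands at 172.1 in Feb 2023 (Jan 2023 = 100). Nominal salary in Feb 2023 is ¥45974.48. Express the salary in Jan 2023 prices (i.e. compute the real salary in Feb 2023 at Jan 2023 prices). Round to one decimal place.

26713.8

Real = Nominal ÷ (Index/100) = 45974.48 ÷ (172.1/100)
     = 45974.48 ÷ 1.721 = 26713.8175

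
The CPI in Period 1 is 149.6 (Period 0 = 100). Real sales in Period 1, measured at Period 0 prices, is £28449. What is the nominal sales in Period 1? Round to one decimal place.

42559.7

Nominal = Real × (Index/100) = 28449 × (149.6/100)
        = 28449 × 1.496 = 42559.7040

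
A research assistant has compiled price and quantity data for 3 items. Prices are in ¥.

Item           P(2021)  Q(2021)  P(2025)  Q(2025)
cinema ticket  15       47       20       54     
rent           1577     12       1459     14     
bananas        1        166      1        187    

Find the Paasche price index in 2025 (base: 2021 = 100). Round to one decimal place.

94.0

Paasche price index uses current-period quantities as weights.
ΣP(2025)·Q(2025) = 20×54 + 1459×14 + 1×187 = 1080 + 20426 + 187 = 21693
ΣP(2021)·Q(2025) = 15×54 + 1577×14 + 1×187 = 810 + 22078 + 187 = 23075
Index = 21693 / 23075 × 100 = 94.0108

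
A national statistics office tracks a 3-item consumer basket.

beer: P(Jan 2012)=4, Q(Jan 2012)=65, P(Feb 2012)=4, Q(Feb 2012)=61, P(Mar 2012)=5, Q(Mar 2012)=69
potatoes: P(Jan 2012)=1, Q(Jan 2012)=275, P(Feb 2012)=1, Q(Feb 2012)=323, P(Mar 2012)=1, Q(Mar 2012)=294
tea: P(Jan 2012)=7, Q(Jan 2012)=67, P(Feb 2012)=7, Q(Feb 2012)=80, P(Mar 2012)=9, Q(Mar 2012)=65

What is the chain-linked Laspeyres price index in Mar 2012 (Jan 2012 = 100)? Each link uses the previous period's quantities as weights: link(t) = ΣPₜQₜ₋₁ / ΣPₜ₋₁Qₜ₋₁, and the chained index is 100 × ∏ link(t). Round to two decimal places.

119.61

Link Jan 2012→Feb 2012:
ΣP(Feb 2012)Q(Jan 2012) = 4×65 + 1×275 + 7×67 = 260 + 275 + 469 = 1004
ΣP(Jan 2012)Q(Jan 2012) = 4×65 + 1×275 + 7×67 = 260 + 275 + 469 = 1004
link = 1004/1004 = 1.000000
Link Feb 2012→Mar 2012:
ΣP(Mar 2012)Q(Feb 2012) = 5×61 + 1×323 + 9×80 = 305 + 323 + 720 = 1348
ΣP(Feb 2012)Q(Feb 2012) = 4×61 + 1×323 + 7×80 = 244 + 323 + 560 = 1127
link = 1348/1127 = 1.196096
Chained index = 100 × 1.000000 × 1.196096 = 119.6096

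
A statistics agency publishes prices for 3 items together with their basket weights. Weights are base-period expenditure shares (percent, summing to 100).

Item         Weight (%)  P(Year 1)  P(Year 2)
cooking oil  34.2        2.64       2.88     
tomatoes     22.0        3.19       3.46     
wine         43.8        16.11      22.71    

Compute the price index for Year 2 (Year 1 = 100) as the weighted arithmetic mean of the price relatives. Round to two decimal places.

122.92

cooking oil: 34.2 × (2.88/2.64) = 34.2 × 1.090909 = 37.3091
tomatoes: 22.0 × (3.46/3.19) = 22.0 × 1.084639 = 23.8621
wine: 43.8 × (22.71/16.11) = 43.8 × 1.409683 = 61.7441
Index = Σ wᵢ·(p₁ᵢ/p₀ᵢ) = 37.3091 + 23.8621 + 61.7441 = 122.9153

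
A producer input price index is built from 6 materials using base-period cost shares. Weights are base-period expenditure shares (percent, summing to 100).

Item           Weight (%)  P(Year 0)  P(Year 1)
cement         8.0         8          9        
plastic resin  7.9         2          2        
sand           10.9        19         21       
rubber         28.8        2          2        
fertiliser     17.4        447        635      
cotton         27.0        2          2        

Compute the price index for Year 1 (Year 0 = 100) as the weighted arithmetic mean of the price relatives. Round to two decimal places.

109.47

cement: 8.0 × (9/8) = 8.0 × 1.125000 = 9.0000
plastic resin: 7.9 × (2/2) = 7.9 × 1.000000 = 7.9000
sand: 10.9 × (21/19) = 10.9 × 1.105263 = 12.0474
rubber: 28.8 × (2/2) = 28.8 × 1.000000 = 28.8000
fertiliser: 17.4 × (635/447) = 17.4 × 1.420582 = 24.7181
cotton: 27.0 × (2/2) = 27.0 × 1.000000 = 27.0000
Index = Σ wᵢ·(p₁ᵢ/p₀ᵢ) = 9.0000 + 7.9000 + 12.0474 + 28.8000 + 24.7181 + 27.0000 = 109.4655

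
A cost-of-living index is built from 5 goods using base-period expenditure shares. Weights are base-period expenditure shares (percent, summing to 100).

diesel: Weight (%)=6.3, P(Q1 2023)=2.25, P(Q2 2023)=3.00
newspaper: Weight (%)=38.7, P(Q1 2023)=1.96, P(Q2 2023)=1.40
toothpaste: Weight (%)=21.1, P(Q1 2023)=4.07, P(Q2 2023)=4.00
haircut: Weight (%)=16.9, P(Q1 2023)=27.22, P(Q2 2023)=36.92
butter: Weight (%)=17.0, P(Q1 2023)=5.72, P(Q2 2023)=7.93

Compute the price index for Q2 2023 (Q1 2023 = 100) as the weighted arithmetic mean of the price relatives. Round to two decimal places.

103.27

diesel: 6.3 × (3.00/2.25) = 6.3 × 1.333333 = 8.4000
newspaper: 38.7 × (1.40/1.96) = 38.7 × 0.714286 = 27.6429
toothpaste: 21.1 × (4.00/4.07) = 21.1 × 0.982801 = 20.7371
haircut: 16.9 × (36.92/27.22) = 16.9 × 1.356356 = 22.9224
butter: 17.0 × (7.93/5.72) = 17.0 × 1.386364 = 23.5682
Index = Σ wᵢ·(p₁ᵢ/p₀ᵢ) = 8.4000 + 27.6429 + 20.7371 + 22.9224 + 23.5682 = 103.2705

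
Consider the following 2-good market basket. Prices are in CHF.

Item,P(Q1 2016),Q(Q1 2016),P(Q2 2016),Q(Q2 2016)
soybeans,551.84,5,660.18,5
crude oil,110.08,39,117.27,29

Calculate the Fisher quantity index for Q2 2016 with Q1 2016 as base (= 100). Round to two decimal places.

Laspeyres component (base-period weights):
ΣP(Q1 2016)Q(Q2 2016) = 551.84×5 + 110.08×29 = 2759.2 + 3192.32 = 5951.52
ΣP(Q1 2016)Q(Q1 2016) = 551.84×5 + 110.08×39 = 2759.2 + 4293.12 = 7052.32
L = 5951.52 / 7052.32 × 100 = 84.3910
Paasche component (current-period weights):
ΣP(Q2 2016)Q(Q2 2016) = 660.18×5 + 117.27×29 = 3300.9 + 3400.83 = 6701.73
ΣP(Q2 2016)Q(Q1 2016) = 660.18×5 + 117.27×39 = 3300.9 + 4573.53 = 7874.43
P = 6701.73 / 7874.43 × 100 = 85.1075
Fisher = √(L × P) = √(84.3910 × 85.1075) = 84.7485

84.75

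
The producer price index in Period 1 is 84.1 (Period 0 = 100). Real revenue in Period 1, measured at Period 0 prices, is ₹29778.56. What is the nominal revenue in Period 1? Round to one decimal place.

Nominal = Real × (Index/100) = 29778.56 × (84.1/100)
        = 29778.56 × 0.841 = 25043.7690

25043.8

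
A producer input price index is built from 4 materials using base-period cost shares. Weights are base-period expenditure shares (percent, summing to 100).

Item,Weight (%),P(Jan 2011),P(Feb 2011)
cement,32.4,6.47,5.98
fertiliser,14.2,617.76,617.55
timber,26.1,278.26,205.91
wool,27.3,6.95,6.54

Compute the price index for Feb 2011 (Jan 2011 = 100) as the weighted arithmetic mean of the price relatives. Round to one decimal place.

89.1

cement: 32.4 × (5.98/6.47) = 32.4 × 0.924266 = 29.9462
fertiliser: 14.2 × (617.55/617.76) = 14.2 × 0.999660 = 14.1952
timber: 26.1 × (205.91/278.26) = 26.1 × 0.739991 = 19.3138
wool: 27.3 × (6.54/6.95) = 27.3 × 0.941007 = 25.6895
Index = Σ wᵢ·(p₁ᵢ/p₀ᵢ) = 29.9462 + 14.1952 + 19.3138 + 25.6895 = 89.1447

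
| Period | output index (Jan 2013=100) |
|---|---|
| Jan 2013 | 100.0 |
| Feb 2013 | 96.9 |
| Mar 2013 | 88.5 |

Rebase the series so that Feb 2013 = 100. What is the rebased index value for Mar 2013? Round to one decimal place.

91.3

Rebased(Mar 2013) = 88.5 / 96.9 × 100 = 91.3313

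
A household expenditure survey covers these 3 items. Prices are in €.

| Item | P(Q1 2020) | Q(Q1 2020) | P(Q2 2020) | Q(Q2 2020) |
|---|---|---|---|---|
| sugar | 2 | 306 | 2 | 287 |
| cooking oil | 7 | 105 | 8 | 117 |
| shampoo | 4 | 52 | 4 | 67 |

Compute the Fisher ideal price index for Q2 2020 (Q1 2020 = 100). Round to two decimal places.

Laspeyres component (base-period weights):
ΣP(Q2 2020)Q(Q1 2020) = 2×306 + 8×105 + 4×52 = 612 + 840 + 208 = 1660
ΣP(Q1 2020)Q(Q1 2020) = 2×306 + 7×105 + 4×52 = 612 + 735 + 208 = 1555
L = 1660 / 1555 × 100 = 106.7524
Paasche component (current-period weights):
ΣP(Q2 2020)Q(Q2 2020) = 2×287 + 8×117 + 4×67 = 574 + 936 + 268 = 1778
ΣP(Q1 2020)Q(Q2 2020) = 2×287 + 7×117 + 4×67 = 574 + 819 + 268 = 1661
P = 1778 / 1661 × 100 = 107.0439
Fisher = √(L × P) = √(106.7524 × 107.0439) = 106.8981

106.90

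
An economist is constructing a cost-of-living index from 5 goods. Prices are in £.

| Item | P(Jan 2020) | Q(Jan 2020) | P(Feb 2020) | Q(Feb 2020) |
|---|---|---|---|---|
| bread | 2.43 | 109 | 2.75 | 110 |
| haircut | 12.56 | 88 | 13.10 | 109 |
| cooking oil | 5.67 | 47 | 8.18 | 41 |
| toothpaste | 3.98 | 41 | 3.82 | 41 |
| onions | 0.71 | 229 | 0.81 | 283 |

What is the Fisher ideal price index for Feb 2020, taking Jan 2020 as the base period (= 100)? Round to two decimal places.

110.42

Laspeyres component (base-period weights):
ΣP(Feb 2020)Q(Jan 2020) = 2.75×109 + 13.10×88 + 8.18×47 + 3.82×41 + 0.81×229 = 299.75 + 1152.8 + 384.46 + 156.62 + 185.49 = 2179.12
ΣP(Jan 2020)Q(Jan 2020) = 2.43×109 + 12.56×88 + 5.67×47 + 3.98×41 + 0.71×229 = 264.87 + 1105.28 + 266.49 + 163.18 + 162.59 = 1962.41
L = 2179.12 / 1962.41 × 100 = 111.0431
Paasche component (current-period weights):
ΣP(Feb 2020)Q(Feb 2020) = 2.75×110 + 13.10×109 + 8.18×41 + 3.82×41 + 0.81×283 = 302.5 + 1427.9 + 335.38 + 156.62 + 229.23 = 2451.63
ΣP(Jan 2020)Q(Feb 2020) = 2.43×110 + 12.56×109 + 5.67×41 + 3.98×41 + 0.71×283 = 267.3 + 1369.04 + 232.47 + 163.18 + 200.93 = 2232.92
P = 2451.63 / 2232.92 × 100 = 109.7948
Fisher = √(L × P) = √(111.0431 × 109.7948) = 110.4172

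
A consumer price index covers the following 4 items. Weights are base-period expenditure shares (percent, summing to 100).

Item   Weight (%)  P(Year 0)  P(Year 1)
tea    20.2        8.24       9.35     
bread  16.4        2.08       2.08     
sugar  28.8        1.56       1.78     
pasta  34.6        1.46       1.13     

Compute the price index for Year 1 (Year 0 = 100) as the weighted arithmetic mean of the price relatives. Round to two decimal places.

98.96

tea: 20.2 × (9.35/8.24) = 20.2 × 1.134709 = 22.9211
bread: 16.4 × (2.08/2.08) = 16.4 × 1.000000 = 16.4000
sugar: 28.8 × (1.78/1.56) = 28.8 × 1.141026 = 32.8615
pasta: 34.6 × (1.13/1.46) = 34.6 × 0.773973 = 26.7795
Index = Σ wᵢ·(p₁ᵢ/p₀ᵢ) = 22.9211 + 16.4000 + 32.8615 + 26.7795 = 98.9621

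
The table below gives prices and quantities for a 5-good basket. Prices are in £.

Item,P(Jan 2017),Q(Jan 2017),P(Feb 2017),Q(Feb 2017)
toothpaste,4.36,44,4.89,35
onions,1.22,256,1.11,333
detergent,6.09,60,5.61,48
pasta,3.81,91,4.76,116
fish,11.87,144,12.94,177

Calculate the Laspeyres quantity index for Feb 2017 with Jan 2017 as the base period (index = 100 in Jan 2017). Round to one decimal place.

Laspeyres quantity index uses base-period prices as weights.
ΣP(Jan 2017)·Q(Feb 2017) = 4.36×35 + 1.22×333 + 6.09×48 + 3.81×116 + 11.87×177 = 152.6 + 406.26 + 292.32 + 441.96 + 2100.99 = 3394.13
ΣP(Jan 2017)·Q(Jan 2017) = 4.36×44 + 1.22×256 + 6.09×60 + 3.81×91 + 11.87×144 = 191.84 + 312.32 + 365.4 + 346.71 + 1709.28 = 2925.55
Index = 3394.13 / 2925.55 × 100 = 116.0168

116.0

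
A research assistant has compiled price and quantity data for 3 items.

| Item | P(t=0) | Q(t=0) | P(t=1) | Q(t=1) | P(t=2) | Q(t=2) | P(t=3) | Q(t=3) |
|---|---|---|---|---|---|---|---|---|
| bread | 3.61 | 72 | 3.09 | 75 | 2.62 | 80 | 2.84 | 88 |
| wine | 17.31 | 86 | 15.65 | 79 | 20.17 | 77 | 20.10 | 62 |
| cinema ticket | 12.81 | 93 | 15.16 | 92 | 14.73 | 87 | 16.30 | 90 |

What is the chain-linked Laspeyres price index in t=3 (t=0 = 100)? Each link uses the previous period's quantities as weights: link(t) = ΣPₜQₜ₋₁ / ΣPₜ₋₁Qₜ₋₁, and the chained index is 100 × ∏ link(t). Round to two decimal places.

116.73

Link t=0→t=1:
ΣP(t=1)Q(t=0) = 3.09×72 + 15.65×86 + 15.16×93 = 222.48 + 1345.9 + 1409.88 = 2978.26
ΣP(t=0)Q(t=0) = 3.61×72 + 17.31×86 + 12.81×93 = 259.92 + 1488.66 + 1191.33 = 2939.91
link = 2978.26/2939.91 = 1.013045
Link t=1→t=2:
ΣP(t=2)Q(t=1) = 2.62×75 + 20.17×79 + 14.73×92 = 196.5 + 1593.43 + 1355.16 = 3145.09
ΣP(t=1)Q(t=1) = 3.09×75 + 15.65×79 + 15.16×92 = 231.75 + 1236.35 + 1394.72 = 2862.82
link = 3145.09/2862.82 = 1.098599
Link t=2→t=3:
ΣP(t=3)Q(t=2) = 2.84×80 + 20.10×77 + 16.30×87 = 227.2 + 1547.7 + 1418.1 = 3193
ΣP(t=2)Q(t=2) = 2.62×80 + 20.17×77 + 14.73×87 = 209.6 + 1553.09 + 1281.51 = 3044.2
link = 3193/3044.2 = 1.048880
Chained index = 100 × 1.013045 × 1.098599 × 1.048880 = 116.7329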